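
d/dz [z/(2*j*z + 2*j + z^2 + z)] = 2*j/(2*j*z + 2*j + z^2 + z)^2 - z^2/(2*j*z + 2*j + z^2 + z)^2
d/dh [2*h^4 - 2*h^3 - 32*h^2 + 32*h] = 8*h^3 - 6*h^2 - 64*h + 32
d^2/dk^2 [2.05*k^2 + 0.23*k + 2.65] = 4.10000000000000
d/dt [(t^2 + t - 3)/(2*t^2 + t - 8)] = (-t^2 - 4*t - 5)/(4*t^4 + 4*t^3 - 31*t^2 - 16*t + 64)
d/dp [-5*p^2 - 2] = -10*p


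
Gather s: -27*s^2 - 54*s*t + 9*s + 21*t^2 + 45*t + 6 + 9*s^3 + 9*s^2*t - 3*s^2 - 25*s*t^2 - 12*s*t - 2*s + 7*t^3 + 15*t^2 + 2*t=9*s^3 + s^2*(9*t - 30) + s*(-25*t^2 - 66*t + 7) + 7*t^3 + 36*t^2 + 47*t + 6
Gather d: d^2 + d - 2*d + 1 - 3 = d^2 - d - 2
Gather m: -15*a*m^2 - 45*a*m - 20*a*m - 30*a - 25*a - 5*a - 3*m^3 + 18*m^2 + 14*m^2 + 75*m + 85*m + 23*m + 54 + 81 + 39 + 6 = -60*a - 3*m^3 + m^2*(32 - 15*a) + m*(183 - 65*a) + 180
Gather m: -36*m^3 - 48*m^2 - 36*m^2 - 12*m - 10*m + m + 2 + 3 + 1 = -36*m^3 - 84*m^2 - 21*m + 6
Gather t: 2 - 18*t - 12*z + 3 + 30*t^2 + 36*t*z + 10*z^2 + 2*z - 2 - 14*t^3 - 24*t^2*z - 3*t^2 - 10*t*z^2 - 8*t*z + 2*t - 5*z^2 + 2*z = -14*t^3 + t^2*(27 - 24*z) + t*(-10*z^2 + 28*z - 16) + 5*z^2 - 8*z + 3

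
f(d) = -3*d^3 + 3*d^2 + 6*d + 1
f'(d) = -9*d^2 + 6*d + 6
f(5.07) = -282.44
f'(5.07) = -194.92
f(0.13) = 1.82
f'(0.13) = 6.63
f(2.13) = -1.60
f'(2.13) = -22.05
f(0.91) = 6.68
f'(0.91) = 4.01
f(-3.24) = 115.09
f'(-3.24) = -107.92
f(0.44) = 3.97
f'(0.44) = 6.90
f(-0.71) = -0.67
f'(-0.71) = -2.80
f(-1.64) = 12.46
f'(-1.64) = -28.05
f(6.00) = -503.00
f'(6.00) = -282.00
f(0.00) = 1.00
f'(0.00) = 6.00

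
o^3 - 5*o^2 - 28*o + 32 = (o - 8)*(o - 1)*(o + 4)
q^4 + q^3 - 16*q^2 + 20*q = q*(q - 2)^2*(q + 5)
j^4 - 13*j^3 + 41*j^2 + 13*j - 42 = (j - 7)*(j - 6)*(j - 1)*(j + 1)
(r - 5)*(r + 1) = r^2 - 4*r - 5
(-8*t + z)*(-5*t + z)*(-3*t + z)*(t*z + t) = -120*t^4*z - 120*t^4 + 79*t^3*z^2 + 79*t^3*z - 16*t^2*z^3 - 16*t^2*z^2 + t*z^4 + t*z^3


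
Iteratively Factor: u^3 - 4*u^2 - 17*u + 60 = (u + 4)*(u^2 - 8*u + 15) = (u - 3)*(u + 4)*(u - 5)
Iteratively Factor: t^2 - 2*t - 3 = (t - 3)*(t + 1)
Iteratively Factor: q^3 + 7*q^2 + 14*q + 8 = (q + 4)*(q^2 + 3*q + 2) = (q + 2)*(q + 4)*(q + 1)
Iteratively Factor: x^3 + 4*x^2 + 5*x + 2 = (x + 2)*(x^2 + 2*x + 1) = (x + 1)*(x + 2)*(x + 1)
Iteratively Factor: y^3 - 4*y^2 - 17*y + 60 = (y - 5)*(y^2 + y - 12) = (y - 5)*(y + 4)*(y - 3)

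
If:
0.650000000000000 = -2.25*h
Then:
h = -0.29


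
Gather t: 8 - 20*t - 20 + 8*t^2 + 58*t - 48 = 8*t^2 + 38*t - 60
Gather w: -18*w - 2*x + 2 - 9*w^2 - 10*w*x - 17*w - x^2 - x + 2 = -9*w^2 + w*(-10*x - 35) - x^2 - 3*x + 4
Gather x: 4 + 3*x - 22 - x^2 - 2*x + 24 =-x^2 + x + 6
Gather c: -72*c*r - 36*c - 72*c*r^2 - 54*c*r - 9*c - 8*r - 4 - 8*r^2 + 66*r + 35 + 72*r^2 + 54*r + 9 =c*(-72*r^2 - 126*r - 45) + 64*r^2 + 112*r + 40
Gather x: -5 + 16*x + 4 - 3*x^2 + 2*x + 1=-3*x^2 + 18*x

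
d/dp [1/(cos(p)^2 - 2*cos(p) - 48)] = 2*(cos(p) - 1)*sin(p)/(sin(p)^2 + 2*cos(p) + 47)^2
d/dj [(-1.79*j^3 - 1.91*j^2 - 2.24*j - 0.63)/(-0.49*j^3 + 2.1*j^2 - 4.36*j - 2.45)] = (-4.6949*j^4 + 13.4136*j^3 + 25.262*j^2 + 12.005*j + 2.7412)/(0.2401*j^6 - 2.058*j^5 + 8.6828*j^4 - 15.911*j^3 + 8.7196*j^2 + 21.364*j + 6.0025)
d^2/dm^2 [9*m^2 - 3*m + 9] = 18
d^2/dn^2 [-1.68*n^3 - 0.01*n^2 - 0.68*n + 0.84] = -10.08*n - 0.02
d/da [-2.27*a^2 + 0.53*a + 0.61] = 0.53 - 4.54*a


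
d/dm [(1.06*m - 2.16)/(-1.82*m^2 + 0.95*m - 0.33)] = (1.9292*m^2 - 7.8624*m + 1.7022)/(3.3124*m^4 - 3.458*m^3 + 2.1037*m^2 - 0.627*m + 0.1089)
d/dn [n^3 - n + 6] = 3*n^2 - 1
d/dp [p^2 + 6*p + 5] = 2*p + 6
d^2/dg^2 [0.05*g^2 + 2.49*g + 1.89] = 0.100000000000000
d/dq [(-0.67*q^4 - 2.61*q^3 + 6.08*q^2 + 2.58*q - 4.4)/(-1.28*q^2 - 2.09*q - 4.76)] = (1.7152*q^5 + 7.5417*q^4 + 23.6666*q^3 + 27.866*q^2 - 69.1456*q - 21.4768)/(1.6384*q^4 + 5.3504*q^3 + 16.5537*q^2 + 19.8968*q + 22.6576)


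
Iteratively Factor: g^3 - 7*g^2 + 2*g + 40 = (g + 2)*(g^2 - 9*g + 20) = (g - 4)*(g + 2)*(g - 5)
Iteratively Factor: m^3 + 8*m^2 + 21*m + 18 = (m + 3)*(m^2 + 5*m + 6) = (m + 3)^2*(m + 2)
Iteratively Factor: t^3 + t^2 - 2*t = (t)*(t^2 + t - 2) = t*(t - 1)*(t + 2)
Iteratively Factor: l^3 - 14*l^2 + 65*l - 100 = (l - 5)*(l^2 - 9*l + 20) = (l - 5)^2*(l - 4)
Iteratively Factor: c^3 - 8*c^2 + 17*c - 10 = (c - 1)*(c^2 - 7*c + 10) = (c - 2)*(c - 1)*(c - 5)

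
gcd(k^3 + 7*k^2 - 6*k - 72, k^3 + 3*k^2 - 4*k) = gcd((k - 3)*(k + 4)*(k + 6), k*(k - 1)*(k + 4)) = k + 4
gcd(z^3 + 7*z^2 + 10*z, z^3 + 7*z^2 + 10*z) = z^3 + 7*z^2 + 10*z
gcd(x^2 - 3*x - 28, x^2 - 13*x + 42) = x - 7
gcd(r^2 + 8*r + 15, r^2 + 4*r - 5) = r + 5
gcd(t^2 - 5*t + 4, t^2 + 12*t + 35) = 1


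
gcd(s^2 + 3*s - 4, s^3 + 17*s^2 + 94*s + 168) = s + 4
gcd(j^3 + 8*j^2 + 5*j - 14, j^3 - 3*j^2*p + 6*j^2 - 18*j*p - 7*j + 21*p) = j^2 + 6*j - 7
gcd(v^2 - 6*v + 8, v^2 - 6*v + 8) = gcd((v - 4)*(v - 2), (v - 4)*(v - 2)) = v^2 - 6*v + 8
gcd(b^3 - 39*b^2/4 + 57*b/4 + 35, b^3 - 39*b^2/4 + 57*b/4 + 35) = b^3 - 39*b^2/4 + 57*b/4 + 35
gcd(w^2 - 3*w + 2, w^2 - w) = w - 1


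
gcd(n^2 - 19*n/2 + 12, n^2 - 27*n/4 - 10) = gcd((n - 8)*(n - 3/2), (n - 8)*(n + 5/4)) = n - 8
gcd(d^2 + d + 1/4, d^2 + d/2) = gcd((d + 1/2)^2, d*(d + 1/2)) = d + 1/2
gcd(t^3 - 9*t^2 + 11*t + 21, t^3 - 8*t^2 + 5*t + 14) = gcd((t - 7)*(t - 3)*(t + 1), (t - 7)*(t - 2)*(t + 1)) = t^2 - 6*t - 7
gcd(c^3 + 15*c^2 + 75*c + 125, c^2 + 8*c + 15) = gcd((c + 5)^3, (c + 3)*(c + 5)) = c + 5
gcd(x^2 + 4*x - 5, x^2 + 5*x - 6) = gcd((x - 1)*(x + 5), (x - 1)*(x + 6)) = x - 1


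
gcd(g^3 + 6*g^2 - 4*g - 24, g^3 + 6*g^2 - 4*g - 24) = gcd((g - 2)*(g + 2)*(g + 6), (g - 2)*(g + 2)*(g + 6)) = g^3 + 6*g^2 - 4*g - 24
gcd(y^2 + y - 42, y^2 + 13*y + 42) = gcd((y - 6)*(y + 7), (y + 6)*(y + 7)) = y + 7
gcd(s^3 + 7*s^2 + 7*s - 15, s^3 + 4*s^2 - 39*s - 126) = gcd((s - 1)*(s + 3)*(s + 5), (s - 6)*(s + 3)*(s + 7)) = s + 3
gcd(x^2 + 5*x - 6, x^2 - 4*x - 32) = 1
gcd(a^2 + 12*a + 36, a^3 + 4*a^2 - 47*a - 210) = a + 6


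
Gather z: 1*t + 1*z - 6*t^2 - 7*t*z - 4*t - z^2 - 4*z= -6*t^2 - 3*t - z^2 + z*(-7*t - 3)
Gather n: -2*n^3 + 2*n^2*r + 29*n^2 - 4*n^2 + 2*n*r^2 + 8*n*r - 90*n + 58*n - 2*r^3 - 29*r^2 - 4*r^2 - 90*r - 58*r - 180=-2*n^3 + n^2*(2*r + 25) + n*(2*r^2 + 8*r - 32) - 2*r^3 - 33*r^2 - 148*r - 180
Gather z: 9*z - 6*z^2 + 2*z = -6*z^2 + 11*z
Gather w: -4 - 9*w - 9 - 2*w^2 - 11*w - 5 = -2*w^2 - 20*w - 18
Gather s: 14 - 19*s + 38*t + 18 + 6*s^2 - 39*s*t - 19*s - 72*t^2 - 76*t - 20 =6*s^2 + s*(-39*t - 38) - 72*t^2 - 38*t + 12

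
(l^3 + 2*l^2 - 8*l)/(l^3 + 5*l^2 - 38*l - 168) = l*(l - 2)/(l^2 + l - 42)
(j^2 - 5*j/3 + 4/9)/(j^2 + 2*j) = (9*j^2 - 15*j + 4)/(9*j*(j + 2))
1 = 1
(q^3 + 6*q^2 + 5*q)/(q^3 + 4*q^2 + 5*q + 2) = q*(q + 5)/(q^2 + 3*q + 2)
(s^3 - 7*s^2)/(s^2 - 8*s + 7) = s^2/(s - 1)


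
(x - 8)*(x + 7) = x^2 - x - 56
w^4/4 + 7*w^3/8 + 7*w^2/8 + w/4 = w*(w/4 + 1/2)*(w + 1/2)*(w + 1)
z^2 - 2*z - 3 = (z - 3)*(z + 1)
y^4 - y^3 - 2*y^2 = y^2*(y - 2)*(y + 1)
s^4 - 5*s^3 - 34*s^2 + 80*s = s*(s - 8)*(s - 2)*(s + 5)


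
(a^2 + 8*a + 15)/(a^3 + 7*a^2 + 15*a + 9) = (a + 5)/(a^2 + 4*a + 3)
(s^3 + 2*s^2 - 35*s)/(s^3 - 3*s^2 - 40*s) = (-s^2 - 2*s + 35)/(-s^2 + 3*s + 40)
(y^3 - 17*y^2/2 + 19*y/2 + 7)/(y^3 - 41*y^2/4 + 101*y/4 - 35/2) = 2*(2*y + 1)/(4*y - 5)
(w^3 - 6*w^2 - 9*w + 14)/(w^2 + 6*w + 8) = (w^2 - 8*w + 7)/(w + 4)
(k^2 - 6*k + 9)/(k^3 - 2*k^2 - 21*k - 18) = (-k^2 + 6*k - 9)/(-k^3 + 2*k^2 + 21*k + 18)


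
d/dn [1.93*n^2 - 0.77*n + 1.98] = 3.86*n - 0.77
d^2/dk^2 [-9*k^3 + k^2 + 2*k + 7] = 2 - 54*k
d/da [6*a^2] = 12*a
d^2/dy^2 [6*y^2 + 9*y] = 12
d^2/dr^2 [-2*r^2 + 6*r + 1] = -4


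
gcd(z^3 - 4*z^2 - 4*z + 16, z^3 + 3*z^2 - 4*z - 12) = z^2 - 4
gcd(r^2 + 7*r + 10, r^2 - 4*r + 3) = 1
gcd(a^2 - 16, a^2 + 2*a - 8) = a + 4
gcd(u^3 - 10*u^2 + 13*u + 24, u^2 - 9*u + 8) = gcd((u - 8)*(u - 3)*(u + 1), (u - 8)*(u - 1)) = u - 8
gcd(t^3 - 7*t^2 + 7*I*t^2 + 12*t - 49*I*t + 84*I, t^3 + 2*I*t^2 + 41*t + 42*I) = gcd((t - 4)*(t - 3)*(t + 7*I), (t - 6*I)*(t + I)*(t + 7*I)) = t + 7*I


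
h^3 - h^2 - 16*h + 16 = (h - 4)*(h - 1)*(h + 4)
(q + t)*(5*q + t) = 5*q^2 + 6*q*t + t^2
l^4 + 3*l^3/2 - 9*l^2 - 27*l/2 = l*(l - 3)*(l + 3/2)*(l + 3)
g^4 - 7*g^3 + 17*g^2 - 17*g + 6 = (g - 3)*(g - 2)*(g - 1)^2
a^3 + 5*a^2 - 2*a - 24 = (a - 2)*(a + 3)*(a + 4)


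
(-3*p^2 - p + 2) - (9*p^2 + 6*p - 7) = -12*p^2 - 7*p + 9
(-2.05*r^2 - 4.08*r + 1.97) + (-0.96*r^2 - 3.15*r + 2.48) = -3.01*r^2 - 7.23*r + 4.45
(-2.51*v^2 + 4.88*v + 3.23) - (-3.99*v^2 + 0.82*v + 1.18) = 1.48*v^2 + 4.06*v + 2.05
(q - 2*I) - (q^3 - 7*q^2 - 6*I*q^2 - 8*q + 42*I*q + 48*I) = -q^3 + 7*q^2 + 6*I*q^2 + 9*q - 42*I*q - 50*I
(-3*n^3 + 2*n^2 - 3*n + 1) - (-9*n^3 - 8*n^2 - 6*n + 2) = 6*n^3 + 10*n^2 + 3*n - 1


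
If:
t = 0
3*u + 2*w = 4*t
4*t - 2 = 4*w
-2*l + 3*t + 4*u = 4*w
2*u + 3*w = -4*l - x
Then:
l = 5/3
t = 0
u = 1/3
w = -1/2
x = -35/6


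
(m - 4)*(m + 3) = m^2 - m - 12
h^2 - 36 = (h - 6)*(h + 6)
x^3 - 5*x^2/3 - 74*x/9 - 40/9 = (x - 4)*(x + 2/3)*(x + 5/3)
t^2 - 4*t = t*(t - 4)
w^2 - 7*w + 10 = (w - 5)*(w - 2)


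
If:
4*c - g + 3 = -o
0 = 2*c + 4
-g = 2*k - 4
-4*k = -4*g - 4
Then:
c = -2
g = 2/3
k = 5/3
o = 17/3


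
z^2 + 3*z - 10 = (z - 2)*(z + 5)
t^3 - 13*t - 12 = (t - 4)*(t + 1)*(t + 3)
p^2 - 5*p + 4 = (p - 4)*(p - 1)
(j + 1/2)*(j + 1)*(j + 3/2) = j^3 + 3*j^2 + 11*j/4 + 3/4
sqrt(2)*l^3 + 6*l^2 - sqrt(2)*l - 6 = (l - 1)*(l + 3*sqrt(2))*(sqrt(2)*l + sqrt(2))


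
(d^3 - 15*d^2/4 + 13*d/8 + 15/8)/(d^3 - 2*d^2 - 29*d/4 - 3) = (4*d^2 - 17*d + 15)/(2*(2*d^2 - 5*d - 12))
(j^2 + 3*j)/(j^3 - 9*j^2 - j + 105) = j/(j^2 - 12*j + 35)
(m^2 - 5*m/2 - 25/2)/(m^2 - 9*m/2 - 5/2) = (2*m + 5)/(2*m + 1)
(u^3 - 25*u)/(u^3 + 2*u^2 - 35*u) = (u + 5)/(u + 7)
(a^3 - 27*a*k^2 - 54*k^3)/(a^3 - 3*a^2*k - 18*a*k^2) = (a + 3*k)/a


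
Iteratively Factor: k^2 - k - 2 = (k + 1)*(k - 2)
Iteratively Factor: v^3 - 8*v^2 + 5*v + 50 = (v + 2)*(v^2 - 10*v + 25) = (v - 5)*(v + 2)*(v - 5)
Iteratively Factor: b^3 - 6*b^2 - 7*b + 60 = (b - 5)*(b^2 - b - 12) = (b - 5)*(b + 3)*(b - 4)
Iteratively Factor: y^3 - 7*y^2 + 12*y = (y - 3)*(y^2 - 4*y) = y*(y - 3)*(y - 4)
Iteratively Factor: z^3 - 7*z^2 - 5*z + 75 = (z + 3)*(z^2 - 10*z + 25) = (z - 5)*(z + 3)*(z - 5)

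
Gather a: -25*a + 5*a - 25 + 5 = -20*a - 20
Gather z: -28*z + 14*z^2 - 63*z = 14*z^2 - 91*z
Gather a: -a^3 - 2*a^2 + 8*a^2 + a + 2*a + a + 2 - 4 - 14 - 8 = -a^3 + 6*a^2 + 4*a - 24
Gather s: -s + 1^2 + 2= 3 - s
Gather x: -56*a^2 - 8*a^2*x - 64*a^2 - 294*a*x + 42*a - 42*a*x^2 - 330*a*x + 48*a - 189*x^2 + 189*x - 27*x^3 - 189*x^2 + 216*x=-120*a^2 + 90*a - 27*x^3 + x^2*(-42*a - 378) + x*(-8*a^2 - 624*a + 405)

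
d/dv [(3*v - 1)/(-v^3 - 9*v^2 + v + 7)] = (-3*v^3 - 27*v^2 + 3*v + (3*v - 1)*(3*v^2 + 18*v - 1) + 21)/(v^3 + 9*v^2 - v - 7)^2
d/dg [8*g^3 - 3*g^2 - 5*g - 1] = 24*g^2 - 6*g - 5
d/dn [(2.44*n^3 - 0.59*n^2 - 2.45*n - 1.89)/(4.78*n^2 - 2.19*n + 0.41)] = (11.6632*n^4 - 10.6872*n^3 + 16.0043*n^2 + 17.5846*n - 5.1436)/(22.8484*n^4 - 20.9364*n^3 + 8.7157*n^2 - 1.7958*n + 0.1681)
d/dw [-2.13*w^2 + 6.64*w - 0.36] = 6.64 - 4.26*w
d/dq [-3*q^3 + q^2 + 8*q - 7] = -9*q^2 + 2*q + 8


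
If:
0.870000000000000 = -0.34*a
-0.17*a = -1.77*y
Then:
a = -2.56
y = -0.25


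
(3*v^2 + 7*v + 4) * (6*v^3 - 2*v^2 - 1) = 18*v^5 + 36*v^4 + 10*v^3 - 11*v^2 - 7*v - 4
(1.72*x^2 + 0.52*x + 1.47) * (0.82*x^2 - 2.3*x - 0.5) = 1.4104*x^4 - 3.5296*x^3 - 0.8506*x^2 - 3.641*x - 0.735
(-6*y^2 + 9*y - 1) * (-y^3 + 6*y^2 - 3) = 6*y^5 - 45*y^4 + 55*y^3 + 12*y^2 - 27*y + 3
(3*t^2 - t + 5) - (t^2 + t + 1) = 2*t^2 - 2*t + 4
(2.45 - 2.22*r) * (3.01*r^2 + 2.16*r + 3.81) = -6.6822*r^3 + 2.5793*r^2 - 3.1662*r + 9.3345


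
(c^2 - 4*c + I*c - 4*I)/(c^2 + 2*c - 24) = (c + I)/(c + 6)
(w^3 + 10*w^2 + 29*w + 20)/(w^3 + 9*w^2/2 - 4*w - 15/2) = 2*(w + 4)/(2*w - 3)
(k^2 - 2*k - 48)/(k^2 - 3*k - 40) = (k + 6)/(k + 5)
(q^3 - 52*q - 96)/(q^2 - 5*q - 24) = (q^2 + 8*q + 12)/(q + 3)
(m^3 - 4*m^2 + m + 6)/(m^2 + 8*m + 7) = (m^2 - 5*m + 6)/(m + 7)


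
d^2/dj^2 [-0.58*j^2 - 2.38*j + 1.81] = -1.16000000000000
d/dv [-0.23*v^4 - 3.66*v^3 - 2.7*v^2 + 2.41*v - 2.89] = -0.92*v^3 - 10.98*v^2 - 5.4*v + 2.41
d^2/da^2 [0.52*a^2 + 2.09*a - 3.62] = 1.04000000000000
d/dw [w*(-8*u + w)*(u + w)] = -8*u^2 - 14*u*w + 3*w^2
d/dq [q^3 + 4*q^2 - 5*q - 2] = 3*q^2 + 8*q - 5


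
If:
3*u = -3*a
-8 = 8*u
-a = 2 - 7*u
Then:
No Solution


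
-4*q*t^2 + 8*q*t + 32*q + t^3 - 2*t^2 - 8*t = (-4*q + t)*(t - 4)*(t + 2)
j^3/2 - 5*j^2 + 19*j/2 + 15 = (j/2 + 1/2)*(j - 6)*(j - 5)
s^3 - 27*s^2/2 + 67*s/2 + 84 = (s - 8)*(s - 7)*(s + 3/2)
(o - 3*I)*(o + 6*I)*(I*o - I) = I*o^3 - 3*o^2 - I*o^2 + 3*o + 18*I*o - 18*I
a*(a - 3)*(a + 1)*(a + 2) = a^4 - 7*a^2 - 6*a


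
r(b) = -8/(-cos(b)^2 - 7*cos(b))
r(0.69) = 1.33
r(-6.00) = 1.05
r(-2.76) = -1.42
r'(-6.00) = 0.34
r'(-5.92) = 0.46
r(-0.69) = 1.33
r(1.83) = -4.63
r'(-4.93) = 23.92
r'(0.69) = 1.21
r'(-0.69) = -1.21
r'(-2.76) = -0.48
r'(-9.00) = -0.55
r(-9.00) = -1.44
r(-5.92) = 1.08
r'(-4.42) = 13.15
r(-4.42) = -4.14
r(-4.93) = 5.14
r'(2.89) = 0.30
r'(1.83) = 16.79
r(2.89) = -1.37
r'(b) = -8*(-2*sin(b)*cos(b) - 7*sin(b))/(-cos(b)^2 - 7*cos(b))^2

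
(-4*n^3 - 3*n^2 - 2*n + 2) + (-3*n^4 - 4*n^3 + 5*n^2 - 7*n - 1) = -3*n^4 - 8*n^3 + 2*n^2 - 9*n + 1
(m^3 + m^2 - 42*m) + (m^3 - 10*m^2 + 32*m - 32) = 2*m^3 - 9*m^2 - 10*m - 32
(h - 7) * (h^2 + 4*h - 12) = h^3 - 3*h^2 - 40*h + 84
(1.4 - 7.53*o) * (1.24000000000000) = 1.736 - 9.3372*o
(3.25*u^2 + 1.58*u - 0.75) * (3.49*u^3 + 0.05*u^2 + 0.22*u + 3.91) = 11.3425*u^5 + 5.6767*u^4 - 1.8235*u^3 + 13.0176*u^2 + 6.0128*u - 2.9325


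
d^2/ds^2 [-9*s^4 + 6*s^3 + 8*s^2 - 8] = -108*s^2 + 36*s + 16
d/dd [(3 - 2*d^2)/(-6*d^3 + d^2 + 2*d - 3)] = 2*(-6*d^4 + 25*d^2 + 3*d - 3)/(36*d^6 - 12*d^5 - 23*d^4 + 40*d^3 - 2*d^2 - 12*d + 9)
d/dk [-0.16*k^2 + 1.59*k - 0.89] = 1.59 - 0.32*k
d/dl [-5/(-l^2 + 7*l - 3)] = 5*(7 - 2*l)/(l^2 - 7*l + 3)^2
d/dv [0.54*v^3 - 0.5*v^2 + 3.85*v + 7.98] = 1.62*v^2 - 1.0*v + 3.85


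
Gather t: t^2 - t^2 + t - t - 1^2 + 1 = 0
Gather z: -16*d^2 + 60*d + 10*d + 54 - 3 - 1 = -16*d^2 + 70*d + 50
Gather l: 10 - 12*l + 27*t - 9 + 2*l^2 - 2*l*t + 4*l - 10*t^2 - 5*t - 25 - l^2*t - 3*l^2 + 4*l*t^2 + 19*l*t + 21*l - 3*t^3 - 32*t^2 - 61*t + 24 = l^2*(-t - 1) + l*(4*t^2 + 17*t + 13) - 3*t^3 - 42*t^2 - 39*t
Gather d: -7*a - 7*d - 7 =-7*a - 7*d - 7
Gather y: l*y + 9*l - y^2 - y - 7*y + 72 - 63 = 9*l - y^2 + y*(l - 8) + 9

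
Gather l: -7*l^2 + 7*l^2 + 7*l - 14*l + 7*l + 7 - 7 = 0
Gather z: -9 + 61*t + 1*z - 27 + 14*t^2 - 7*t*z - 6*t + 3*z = 14*t^2 + 55*t + z*(4 - 7*t) - 36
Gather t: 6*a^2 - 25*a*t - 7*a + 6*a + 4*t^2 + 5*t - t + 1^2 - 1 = 6*a^2 - a + 4*t^2 + t*(4 - 25*a)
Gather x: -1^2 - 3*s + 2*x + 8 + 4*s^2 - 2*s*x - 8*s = 4*s^2 - 11*s + x*(2 - 2*s) + 7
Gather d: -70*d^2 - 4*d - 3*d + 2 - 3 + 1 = -70*d^2 - 7*d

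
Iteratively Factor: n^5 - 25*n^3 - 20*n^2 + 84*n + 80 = (n - 2)*(n^4 + 2*n^3 - 21*n^2 - 62*n - 40) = (n - 2)*(n + 2)*(n^3 - 21*n - 20) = (n - 2)*(n + 2)*(n + 4)*(n^2 - 4*n - 5) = (n - 5)*(n - 2)*(n + 2)*(n + 4)*(n + 1)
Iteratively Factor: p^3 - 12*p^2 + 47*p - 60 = (p - 3)*(p^2 - 9*p + 20) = (p - 5)*(p - 3)*(p - 4)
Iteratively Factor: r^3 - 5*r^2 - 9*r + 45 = (r - 3)*(r^2 - 2*r - 15) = (r - 3)*(r + 3)*(r - 5)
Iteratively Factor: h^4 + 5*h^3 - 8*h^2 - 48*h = (h + 4)*(h^3 + h^2 - 12*h) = h*(h + 4)*(h^2 + h - 12) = h*(h - 3)*(h + 4)*(h + 4)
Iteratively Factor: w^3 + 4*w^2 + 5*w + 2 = (w + 2)*(w^2 + 2*w + 1) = (w + 1)*(w + 2)*(w + 1)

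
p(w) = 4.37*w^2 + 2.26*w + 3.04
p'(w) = 8.74*w + 2.26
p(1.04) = 10.12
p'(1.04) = 11.35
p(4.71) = 110.63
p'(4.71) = 43.43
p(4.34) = 95.16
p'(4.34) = 40.19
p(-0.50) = 3.00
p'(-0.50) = -2.11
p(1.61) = 18.01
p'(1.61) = 16.33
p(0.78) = 7.46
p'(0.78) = 9.08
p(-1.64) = 11.09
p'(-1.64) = -12.07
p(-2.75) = 29.87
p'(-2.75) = -21.78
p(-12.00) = 605.20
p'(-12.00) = -102.62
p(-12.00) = 605.20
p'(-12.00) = -102.62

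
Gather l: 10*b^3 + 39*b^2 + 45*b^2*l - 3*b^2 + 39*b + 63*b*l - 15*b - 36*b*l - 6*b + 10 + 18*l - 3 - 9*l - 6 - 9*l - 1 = 10*b^3 + 36*b^2 + 18*b + l*(45*b^2 + 27*b)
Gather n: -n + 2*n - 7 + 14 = n + 7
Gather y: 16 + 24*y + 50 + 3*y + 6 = 27*y + 72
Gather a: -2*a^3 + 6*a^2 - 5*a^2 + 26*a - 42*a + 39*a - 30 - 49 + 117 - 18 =-2*a^3 + a^2 + 23*a + 20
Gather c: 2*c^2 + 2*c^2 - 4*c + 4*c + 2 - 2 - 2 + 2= 4*c^2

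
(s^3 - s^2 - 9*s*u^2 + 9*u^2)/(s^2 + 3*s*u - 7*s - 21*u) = (s^2 - 3*s*u - s + 3*u)/(s - 7)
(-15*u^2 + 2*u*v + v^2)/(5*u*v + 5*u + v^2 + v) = (-3*u + v)/(v + 1)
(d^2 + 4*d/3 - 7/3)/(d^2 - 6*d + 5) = (d + 7/3)/(d - 5)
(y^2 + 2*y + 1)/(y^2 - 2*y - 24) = (y^2 + 2*y + 1)/(y^2 - 2*y - 24)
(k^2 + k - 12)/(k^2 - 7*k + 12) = (k + 4)/(k - 4)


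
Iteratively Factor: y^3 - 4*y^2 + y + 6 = (y - 2)*(y^2 - 2*y - 3) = (y - 2)*(y + 1)*(y - 3)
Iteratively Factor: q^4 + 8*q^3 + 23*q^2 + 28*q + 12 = (q + 3)*(q^3 + 5*q^2 + 8*q + 4) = (q + 1)*(q + 3)*(q^2 + 4*q + 4) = (q + 1)*(q + 2)*(q + 3)*(q + 2)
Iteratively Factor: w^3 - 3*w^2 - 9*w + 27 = (w - 3)*(w^2 - 9) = (w - 3)^2*(w + 3)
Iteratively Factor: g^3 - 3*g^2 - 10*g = (g + 2)*(g^2 - 5*g) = g*(g + 2)*(g - 5)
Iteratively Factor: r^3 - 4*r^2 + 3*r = (r - 1)*(r^2 - 3*r) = r*(r - 1)*(r - 3)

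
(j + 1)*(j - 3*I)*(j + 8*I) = j^3 + j^2 + 5*I*j^2 + 24*j + 5*I*j + 24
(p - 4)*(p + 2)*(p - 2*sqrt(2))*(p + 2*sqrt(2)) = p^4 - 2*p^3 - 16*p^2 + 16*p + 64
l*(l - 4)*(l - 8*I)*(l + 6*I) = l^4 - 4*l^3 - 2*I*l^3 + 48*l^2 + 8*I*l^2 - 192*l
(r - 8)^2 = r^2 - 16*r + 64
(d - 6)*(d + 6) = d^2 - 36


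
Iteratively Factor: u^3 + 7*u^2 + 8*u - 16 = (u - 1)*(u^2 + 8*u + 16) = (u - 1)*(u + 4)*(u + 4)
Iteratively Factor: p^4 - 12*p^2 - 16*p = (p)*(p^3 - 12*p - 16) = p*(p + 2)*(p^2 - 2*p - 8) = p*(p + 2)^2*(p - 4)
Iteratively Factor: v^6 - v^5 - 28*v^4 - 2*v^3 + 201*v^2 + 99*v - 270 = (v + 2)*(v^5 - 3*v^4 - 22*v^3 + 42*v^2 + 117*v - 135) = (v + 2)*(v + 3)*(v^4 - 6*v^3 - 4*v^2 + 54*v - 45) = (v - 1)*(v + 2)*(v + 3)*(v^3 - 5*v^2 - 9*v + 45) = (v - 1)*(v + 2)*(v + 3)^2*(v^2 - 8*v + 15) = (v - 3)*(v - 1)*(v + 2)*(v + 3)^2*(v - 5)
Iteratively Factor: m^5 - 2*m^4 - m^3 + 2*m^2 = (m + 1)*(m^4 - 3*m^3 + 2*m^2) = m*(m + 1)*(m^3 - 3*m^2 + 2*m) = m^2*(m + 1)*(m^2 - 3*m + 2) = m^2*(m - 1)*(m + 1)*(m - 2)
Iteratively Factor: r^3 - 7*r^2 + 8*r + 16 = (r - 4)*(r^2 - 3*r - 4) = (r - 4)*(r + 1)*(r - 4)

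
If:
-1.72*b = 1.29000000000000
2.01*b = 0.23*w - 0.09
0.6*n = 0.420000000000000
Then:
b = -0.75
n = 0.70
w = -6.16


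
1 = 1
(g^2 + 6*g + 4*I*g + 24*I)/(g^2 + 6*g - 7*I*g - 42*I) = (g + 4*I)/(g - 7*I)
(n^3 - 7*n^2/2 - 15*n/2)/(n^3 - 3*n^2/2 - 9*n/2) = (n - 5)/(n - 3)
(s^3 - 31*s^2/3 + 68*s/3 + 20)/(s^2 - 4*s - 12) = (3*s^2 - 13*s - 10)/(3*(s + 2))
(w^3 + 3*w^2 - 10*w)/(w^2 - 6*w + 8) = w*(w + 5)/(w - 4)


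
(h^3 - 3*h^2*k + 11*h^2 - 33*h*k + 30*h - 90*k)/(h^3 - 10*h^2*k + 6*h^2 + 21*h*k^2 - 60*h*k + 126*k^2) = (h + 5)/(h - 7*k)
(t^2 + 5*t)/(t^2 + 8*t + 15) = t/(t + 3)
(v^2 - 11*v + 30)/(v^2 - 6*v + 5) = (v - 6)/(v - 1)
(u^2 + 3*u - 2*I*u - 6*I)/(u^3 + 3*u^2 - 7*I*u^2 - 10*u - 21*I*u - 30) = 1/(u - 5*I)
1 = 1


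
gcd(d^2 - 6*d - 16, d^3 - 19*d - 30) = d + 2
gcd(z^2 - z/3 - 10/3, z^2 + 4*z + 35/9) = z + 5/3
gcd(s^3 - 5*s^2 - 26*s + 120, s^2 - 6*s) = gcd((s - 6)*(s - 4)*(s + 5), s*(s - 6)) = s - 6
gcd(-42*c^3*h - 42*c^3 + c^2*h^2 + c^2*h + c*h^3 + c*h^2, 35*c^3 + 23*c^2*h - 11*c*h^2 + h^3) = 1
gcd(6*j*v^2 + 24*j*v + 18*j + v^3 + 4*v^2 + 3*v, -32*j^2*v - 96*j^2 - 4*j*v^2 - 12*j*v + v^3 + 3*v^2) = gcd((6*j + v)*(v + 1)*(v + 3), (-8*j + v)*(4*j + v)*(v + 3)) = v + 3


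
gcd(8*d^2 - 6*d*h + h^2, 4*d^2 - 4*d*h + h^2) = 2*d - h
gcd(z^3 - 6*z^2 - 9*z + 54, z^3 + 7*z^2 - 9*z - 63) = z^2 - 9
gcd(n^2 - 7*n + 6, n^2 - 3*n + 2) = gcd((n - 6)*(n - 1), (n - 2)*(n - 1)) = n - 1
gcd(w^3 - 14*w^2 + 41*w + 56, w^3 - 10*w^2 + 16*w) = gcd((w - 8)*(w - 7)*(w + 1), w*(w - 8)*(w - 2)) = w - 8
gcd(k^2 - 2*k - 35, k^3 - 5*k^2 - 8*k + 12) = 1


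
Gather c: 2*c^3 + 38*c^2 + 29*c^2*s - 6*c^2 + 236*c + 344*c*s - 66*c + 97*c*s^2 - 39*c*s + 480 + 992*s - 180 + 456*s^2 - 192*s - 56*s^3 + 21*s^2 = 2*c^3 + c^2*(29*s + 32) + c*(97*s^2 + 305*s + 170) - 56*s^3 + 477*s^2 + 800*s + 300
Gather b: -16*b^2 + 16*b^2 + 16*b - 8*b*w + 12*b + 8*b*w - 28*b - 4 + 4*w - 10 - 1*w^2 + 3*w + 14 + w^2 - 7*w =0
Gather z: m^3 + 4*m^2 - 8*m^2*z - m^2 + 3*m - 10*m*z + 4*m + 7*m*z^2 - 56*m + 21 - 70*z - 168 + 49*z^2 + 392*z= m^3 + 3*m^2 - 49*m + z^2*(7*m + 49) + z*(-8*m^2 - 10*m + 322) - 147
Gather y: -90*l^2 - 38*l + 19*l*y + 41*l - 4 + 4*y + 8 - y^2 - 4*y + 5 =-90*l^2 + 19*l*y + 3*l - y^2 + 9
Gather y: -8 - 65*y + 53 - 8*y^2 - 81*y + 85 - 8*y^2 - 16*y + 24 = -16*y^2 - 162*y + 154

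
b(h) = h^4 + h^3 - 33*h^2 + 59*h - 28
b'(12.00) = 6611.00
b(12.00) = 18392.00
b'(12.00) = 6611.00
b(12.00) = 18392.00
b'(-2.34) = 178.62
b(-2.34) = -329.59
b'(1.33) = -14.06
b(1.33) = -2.42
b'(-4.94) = -23.96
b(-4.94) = -649.80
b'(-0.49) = 91.59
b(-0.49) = -64.89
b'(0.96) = 1.94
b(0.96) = -0.04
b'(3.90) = 84.51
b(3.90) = -9.17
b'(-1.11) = 130.49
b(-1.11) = -134.00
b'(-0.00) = 59.00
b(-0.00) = -28.00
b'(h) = 4*h^3 + 3*h^2 - 66*h + 59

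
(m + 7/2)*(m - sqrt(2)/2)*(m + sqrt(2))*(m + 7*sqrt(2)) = m^4 + 7*m^3/2 + 15*sqrt(2)*m^3/2 + 6*m^2 + 105*sqrt(2)*m^2/4 - 7*sqrt(2)*m + 21*m - 49*sqrt(2)/2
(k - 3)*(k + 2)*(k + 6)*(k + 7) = k^4 + 12*k^3 + 23*k^2 - 120*k - 252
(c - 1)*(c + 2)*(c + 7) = c^3 + 8*c^2 + 5*c - 14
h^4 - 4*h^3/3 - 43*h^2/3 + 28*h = h*(h - 3)*(h - 7/3)*(h + 4)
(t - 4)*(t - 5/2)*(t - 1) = t^3 - 15*t^2/2 + 33*t/2 - 10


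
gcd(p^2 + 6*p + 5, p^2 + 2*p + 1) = p + 1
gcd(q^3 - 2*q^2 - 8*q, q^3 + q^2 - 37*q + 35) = 1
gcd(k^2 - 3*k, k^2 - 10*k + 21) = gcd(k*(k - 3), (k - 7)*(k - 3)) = k - 3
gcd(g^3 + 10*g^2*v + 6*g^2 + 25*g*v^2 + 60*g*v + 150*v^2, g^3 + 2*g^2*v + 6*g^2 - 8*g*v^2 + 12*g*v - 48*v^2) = g + 6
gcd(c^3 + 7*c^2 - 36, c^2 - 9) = c + 3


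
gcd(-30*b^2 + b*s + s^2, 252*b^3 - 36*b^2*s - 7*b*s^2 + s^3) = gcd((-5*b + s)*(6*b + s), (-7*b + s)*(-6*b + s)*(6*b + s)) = 6*b + s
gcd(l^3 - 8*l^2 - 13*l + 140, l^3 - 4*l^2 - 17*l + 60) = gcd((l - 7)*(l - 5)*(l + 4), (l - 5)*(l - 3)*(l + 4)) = l^2 - l - 20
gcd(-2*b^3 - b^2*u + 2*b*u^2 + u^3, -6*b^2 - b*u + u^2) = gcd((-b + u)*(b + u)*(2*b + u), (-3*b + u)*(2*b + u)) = 2*b + u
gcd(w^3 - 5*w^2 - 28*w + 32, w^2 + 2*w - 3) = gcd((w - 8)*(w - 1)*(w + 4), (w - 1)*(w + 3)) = w - 1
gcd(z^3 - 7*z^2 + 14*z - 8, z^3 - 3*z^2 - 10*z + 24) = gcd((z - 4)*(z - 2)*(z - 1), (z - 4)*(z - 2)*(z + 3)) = z^2 - 6*z + 8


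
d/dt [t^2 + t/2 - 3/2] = 2*t + 1/2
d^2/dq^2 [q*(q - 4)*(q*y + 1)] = 6*q*y - 8*y + 2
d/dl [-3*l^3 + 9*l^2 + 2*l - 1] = -9*l^2 + 18*l + 2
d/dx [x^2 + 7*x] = 2*x + 7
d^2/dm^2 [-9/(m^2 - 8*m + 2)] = 18*(m^2 - 8*m - 4*(m - 4)^2 + 2)/(m^2 - 8*m + 2)^3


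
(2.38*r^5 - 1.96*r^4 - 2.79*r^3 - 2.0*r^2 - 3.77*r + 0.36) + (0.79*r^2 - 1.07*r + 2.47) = 2.38*r^5 - 1.96*r^4 - 2.79*r^3 - 1.21*r^2 - 4.84*r + 2.83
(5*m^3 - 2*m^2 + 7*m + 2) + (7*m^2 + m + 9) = 5*m^3 + 5*m^2 + 8*m + 11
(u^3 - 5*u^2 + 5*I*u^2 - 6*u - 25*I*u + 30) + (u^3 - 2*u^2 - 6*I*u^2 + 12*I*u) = 2*u^3 - 7*u^2 - I*u^2 - 6*u - 13*I*u + 30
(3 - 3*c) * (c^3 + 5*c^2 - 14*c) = -3*c^4 - 12*c^3 + 57*c^2 - 42*c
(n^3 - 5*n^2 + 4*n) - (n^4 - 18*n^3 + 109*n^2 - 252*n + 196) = -n^4 + 19*n^3 - 114*n^2 + 256*n - 196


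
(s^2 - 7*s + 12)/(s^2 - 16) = (s - 3)/(s + 4)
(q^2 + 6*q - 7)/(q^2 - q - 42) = (-q^2 - 6*q + 7)/(-q^2 + q + 42)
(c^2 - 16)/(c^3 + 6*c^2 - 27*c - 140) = (c - 4)/(c^2 + 2*c - 35)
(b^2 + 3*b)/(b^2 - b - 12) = b/(b - 4)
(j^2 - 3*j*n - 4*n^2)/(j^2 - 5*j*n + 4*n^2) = (j + n)/(j - n)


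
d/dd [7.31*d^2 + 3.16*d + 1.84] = 14.62*d + 3.16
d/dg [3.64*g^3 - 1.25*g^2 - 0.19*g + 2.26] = 10.92*g^2 - 2.5*g - 0.19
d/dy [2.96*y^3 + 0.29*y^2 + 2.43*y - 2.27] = 8.88*y^2 + 0.58*y + 2.43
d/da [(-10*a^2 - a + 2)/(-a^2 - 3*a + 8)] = (29*a^2 - 156*a - 2)/(a^4 + 6*a^3 - 7*a^2 - 48*a + 64)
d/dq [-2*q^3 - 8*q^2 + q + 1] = -6*q^2 - 16*q + 1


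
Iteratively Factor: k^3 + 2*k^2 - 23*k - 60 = (k - 5)*(k^2 + 7*k + 12) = (k - 5)*(k + 3)*(k + 4)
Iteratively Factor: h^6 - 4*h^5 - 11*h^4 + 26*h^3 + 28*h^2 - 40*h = (h - 5)*(h^5 + h^4 - 6*h^3 - 4*h^2 + 8*h) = (h - 5)*(h - 1)*(h^4 + 2*h^3 - 4*h^2 - 8*h) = (h - 5)*(h - 1)*(h + 2)*(h^3 - 4*h) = h*(h - 5)*(h - 1)*(h + 2)*(h^2 - 4) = h*(h - 5)*(h - 1)*(h + 2)^2*(h - 2)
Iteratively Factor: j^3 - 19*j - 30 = (j - 5)*(j^2 + 5*j + 6) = (j - 5)*(j + 2)*(j + 3)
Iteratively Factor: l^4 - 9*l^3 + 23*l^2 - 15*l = (l - 5)*(l^3 - 4*l^2 + 3*l) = (l - 5)*(l - 3)*(l^2 - l) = l*(l - 5)*(l - 3)*(l - 1)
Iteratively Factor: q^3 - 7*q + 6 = (q - 1)*(q^2 + q - 6) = (q - 2)*(q - 1)*(q + 3)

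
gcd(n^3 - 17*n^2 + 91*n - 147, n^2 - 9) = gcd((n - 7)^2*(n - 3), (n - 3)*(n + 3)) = n - 3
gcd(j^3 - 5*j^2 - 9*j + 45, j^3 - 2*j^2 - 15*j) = j^2 - 2*j - 15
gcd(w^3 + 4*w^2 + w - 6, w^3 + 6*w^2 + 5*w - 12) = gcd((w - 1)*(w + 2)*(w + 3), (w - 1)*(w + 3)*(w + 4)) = w^2 + 2*w - 3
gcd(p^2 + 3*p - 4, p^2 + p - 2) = p - 1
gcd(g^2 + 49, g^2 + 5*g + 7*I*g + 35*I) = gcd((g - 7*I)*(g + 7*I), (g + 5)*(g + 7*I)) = g + 7*I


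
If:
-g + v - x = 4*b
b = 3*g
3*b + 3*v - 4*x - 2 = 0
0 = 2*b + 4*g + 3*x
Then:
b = 9/77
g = 3/77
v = 29/77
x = -10/77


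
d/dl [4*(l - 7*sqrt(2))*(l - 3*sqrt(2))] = 8*l - 40*sqrt(2)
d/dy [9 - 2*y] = -2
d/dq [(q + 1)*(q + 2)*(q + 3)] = 3*q^2 + 12*q + 11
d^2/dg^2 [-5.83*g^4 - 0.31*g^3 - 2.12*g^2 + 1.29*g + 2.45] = -69.96*g^2 - 1.86*g - 4.24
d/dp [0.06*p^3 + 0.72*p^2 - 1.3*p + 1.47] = 0.18*p^2 + 1.44*p - 1.3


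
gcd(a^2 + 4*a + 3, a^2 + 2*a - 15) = 1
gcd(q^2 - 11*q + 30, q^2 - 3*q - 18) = q - 6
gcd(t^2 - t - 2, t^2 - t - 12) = 1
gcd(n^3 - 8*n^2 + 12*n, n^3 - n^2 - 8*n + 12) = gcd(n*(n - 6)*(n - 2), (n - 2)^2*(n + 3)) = n - 2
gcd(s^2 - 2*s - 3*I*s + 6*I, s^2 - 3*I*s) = s - 3*I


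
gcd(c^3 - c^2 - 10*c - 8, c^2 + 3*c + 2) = c^2 + 3*c + 2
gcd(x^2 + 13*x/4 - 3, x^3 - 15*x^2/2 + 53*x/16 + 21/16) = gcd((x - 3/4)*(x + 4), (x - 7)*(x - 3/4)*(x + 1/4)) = x - 3/4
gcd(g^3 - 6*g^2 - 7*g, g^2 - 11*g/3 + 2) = 1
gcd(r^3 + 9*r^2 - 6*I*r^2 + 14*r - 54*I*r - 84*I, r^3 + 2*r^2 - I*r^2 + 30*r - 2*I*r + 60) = r^2 + r*(2 - 6*I) - 12*I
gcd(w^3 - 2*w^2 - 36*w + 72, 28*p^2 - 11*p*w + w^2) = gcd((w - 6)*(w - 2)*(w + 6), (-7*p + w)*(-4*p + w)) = 1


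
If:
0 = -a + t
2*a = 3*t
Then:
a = 0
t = 0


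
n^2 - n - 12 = (n - 4)*(n + 3)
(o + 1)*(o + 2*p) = o^2 + 2*o*p + o + 2*p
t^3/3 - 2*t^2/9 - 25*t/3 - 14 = (t/3 + 1)*(t - 6)*(t + 7/3)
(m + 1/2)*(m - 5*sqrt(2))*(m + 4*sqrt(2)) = m^3 - sqrt(2)*m^2 + m^2/2 - 40*m - sqrt(2)*m/2 - 20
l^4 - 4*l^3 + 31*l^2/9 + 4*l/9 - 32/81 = (l - 8/3)*(l - 4/3)*(l - 1/3)*(l + 1/3)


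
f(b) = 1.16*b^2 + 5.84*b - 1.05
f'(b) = 2.32*b + 5.84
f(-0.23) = -2.33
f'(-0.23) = 5.31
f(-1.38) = -6.90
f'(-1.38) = 2.64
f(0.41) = 1.54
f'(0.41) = 6.79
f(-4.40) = -4.29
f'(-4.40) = -4.37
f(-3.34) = -7.62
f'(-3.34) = -1.91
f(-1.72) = -7.66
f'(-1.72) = 1.85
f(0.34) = 1.07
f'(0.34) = 6.63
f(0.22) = 0.29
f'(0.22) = 6.35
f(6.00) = 75.75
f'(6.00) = 19.76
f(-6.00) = 5.67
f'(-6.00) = -8.08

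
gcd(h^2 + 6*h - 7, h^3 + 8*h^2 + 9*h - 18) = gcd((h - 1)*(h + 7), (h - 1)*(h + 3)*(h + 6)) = h - 1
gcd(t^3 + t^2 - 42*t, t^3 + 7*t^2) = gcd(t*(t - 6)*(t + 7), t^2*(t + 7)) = t^2 + 7*t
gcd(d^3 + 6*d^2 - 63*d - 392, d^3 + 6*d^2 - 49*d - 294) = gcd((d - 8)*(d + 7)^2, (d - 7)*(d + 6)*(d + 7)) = d + 7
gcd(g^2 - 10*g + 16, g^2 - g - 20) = 1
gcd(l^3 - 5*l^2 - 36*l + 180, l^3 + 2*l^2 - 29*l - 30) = l^2 + l - 30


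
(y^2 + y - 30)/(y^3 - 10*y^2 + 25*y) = (y + 6)/(y*(y - 5))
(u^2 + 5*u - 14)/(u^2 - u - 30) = (-u^2 - 5*u + 14)/(-u^2 + u + 30)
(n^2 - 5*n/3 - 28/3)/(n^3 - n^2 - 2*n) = (-3*n^2 + 5*n + 28)/(3*n*(-n^2 + n + 2))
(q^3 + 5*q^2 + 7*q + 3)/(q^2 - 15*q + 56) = (q^3 + 5*q^2 + 7*q + 3)/(q^2 - 15*q + 56)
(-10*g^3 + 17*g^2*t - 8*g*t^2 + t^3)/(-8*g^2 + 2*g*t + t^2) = (5*g^2 - 6*g*t + t^2)/(4*g + t)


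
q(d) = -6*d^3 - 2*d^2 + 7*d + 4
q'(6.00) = -665.00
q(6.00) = -1322.00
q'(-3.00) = -143.00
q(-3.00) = 127.00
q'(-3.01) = -144.04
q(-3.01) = 128.44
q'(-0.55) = 3.76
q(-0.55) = 0.54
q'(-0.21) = 7.05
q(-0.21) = 2.50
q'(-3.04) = -147.19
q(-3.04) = 132.80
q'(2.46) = -111.77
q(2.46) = -80.20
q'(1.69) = -51.17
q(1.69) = -18.84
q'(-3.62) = -214.40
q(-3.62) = 237.08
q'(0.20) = 5.48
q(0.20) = 5.27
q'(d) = -18*d^2 - 4*d + 7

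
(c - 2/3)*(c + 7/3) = c^2 + 5*c/3 - 14/9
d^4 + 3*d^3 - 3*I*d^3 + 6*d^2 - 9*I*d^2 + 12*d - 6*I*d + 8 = (d + 1)*(d + 2)*(d - 4*I)*(d + I)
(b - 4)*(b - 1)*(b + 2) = b^3 - 3*b^2 - 6*b + 8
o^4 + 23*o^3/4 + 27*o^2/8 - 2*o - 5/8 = (o - 1/2)*(o + 1/4)*(o + 1)*(o + 5)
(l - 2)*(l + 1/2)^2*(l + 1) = l^4 - 11*l^2/4 - 9*l/4 - 1/2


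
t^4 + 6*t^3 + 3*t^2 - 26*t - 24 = (t - 2)*(t + 1)*(t + 3)*(t + 4)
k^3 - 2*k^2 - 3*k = k*(k - 3)*(k + 1)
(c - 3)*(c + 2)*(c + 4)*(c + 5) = c^4 + 8*c^3 + 5*c^2 - 74*c - 120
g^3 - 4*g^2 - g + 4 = (g - 4)*(g - 1)*(g + 1)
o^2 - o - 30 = (o - 6)*(o + 5)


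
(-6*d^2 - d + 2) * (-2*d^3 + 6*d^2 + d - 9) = 12*d^5 - 34*d^4 - 16*d^3 + 65*d^2 + 11*d - 18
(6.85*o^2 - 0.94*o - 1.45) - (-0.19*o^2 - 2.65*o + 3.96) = 7.04*o^2 + 1.71*o - 5.41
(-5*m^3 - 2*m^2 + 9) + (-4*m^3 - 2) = -9*m^3 - 2*m^2 + 7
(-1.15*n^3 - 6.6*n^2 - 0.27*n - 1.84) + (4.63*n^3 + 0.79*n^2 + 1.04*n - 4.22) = 3.48*n^3 - 5.81*n^2 + 0.77*n - 6.06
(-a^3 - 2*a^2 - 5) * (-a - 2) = a^4 + 4*a^3 + 4*a^2 + 5*a + 10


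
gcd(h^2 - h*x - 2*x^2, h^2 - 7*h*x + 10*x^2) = -h + 2*x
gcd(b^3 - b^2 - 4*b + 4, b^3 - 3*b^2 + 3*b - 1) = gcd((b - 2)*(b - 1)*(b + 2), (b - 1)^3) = b - 1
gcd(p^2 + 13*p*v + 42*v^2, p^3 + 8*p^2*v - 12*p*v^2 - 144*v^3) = p + 6*v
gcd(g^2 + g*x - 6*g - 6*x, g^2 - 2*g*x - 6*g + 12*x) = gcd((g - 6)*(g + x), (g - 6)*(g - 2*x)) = g - 6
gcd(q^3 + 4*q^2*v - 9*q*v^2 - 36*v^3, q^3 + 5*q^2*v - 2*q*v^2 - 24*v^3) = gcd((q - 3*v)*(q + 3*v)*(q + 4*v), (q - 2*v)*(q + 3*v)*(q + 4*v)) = q^2 + 7*q*v + 12*v^2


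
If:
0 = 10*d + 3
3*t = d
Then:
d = -3/10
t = -1/10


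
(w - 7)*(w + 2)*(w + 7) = w^3 + 2*w^2 - 49*w - 98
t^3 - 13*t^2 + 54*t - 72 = (t - 6)*(t - 4)*(t - 3)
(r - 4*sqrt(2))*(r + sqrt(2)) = r^2 - 3*sqrt(2)*r - 8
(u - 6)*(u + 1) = u^2 - 5*u - 6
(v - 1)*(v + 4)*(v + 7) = v^3 + 10*v^2 + 17*v - 28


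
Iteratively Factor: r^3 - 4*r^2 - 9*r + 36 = (r - 3)*(r^2 - r - 12) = (r - 3)*(r + 3)*(r - 4)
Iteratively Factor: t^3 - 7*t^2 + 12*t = (t)*(t^2 - 7*t + 12) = t*(t - 4)*(t - 3)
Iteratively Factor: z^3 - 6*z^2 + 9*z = (z - 3)*(z^2 - 3*z) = (z - 3)^2*(z)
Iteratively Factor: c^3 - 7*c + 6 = (c - 2)*(c^2 + 2*c - 3) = (c - 2)*(c - 1)*(c + 3)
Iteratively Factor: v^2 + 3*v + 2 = (v + 2)*(v + 1)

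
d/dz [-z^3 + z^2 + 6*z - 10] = -3*z^2 + 2*z + 6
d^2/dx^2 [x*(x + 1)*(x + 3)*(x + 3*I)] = 12*x^2 + x*(24 + 18*I) + 6 + 24*I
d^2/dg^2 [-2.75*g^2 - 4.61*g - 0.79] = -5.50000000000000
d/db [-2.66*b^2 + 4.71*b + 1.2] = 4.71 - 5.32*b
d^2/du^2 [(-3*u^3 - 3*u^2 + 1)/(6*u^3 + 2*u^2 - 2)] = 2*(-9*u^6 - 21*u^3 - 3*u^2 - 1)/(27*u^9 + 27*u^8 + 9*u^7 - 26*u^6 - 18*u^5 - 3*u^4 + 9*u^3 + 3*u^2 - 1)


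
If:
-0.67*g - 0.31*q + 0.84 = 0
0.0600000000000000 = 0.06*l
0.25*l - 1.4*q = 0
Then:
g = 1.17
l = 1.00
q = 0.18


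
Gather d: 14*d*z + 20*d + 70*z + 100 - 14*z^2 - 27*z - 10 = d*(14*z + 20) - 14*z^2 + 43*z + 90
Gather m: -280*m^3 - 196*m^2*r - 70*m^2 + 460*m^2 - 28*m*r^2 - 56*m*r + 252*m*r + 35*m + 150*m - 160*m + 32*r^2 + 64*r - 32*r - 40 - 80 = -280*m^3 + m^2*(390 - 196*r) + m*(-28*r^2 + 196*r + 25) + 32*r^2 + 32*r - 120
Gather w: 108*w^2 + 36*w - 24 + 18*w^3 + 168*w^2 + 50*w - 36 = 18*w^3 + 276*w^2 + 86*w - 60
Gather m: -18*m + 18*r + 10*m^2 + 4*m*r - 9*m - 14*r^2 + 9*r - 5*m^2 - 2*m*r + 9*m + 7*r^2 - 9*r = 5*m^2 + m*(2*r - 18) - 7*r^2 + 18*r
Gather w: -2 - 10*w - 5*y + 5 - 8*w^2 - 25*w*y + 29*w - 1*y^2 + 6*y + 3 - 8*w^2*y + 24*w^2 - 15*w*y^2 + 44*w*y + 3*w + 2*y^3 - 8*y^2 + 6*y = w^2*(16 - 8*y) + w*(-15*y^2 + 19*y + 22) + 2*y^3 - 9*y^2 + 7*y + 6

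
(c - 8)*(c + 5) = c^2 - 3*c - 40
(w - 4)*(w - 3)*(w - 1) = w^3 - 8*w^2 + 19*w - 12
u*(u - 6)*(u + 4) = u^3 - 2*u^2 - 24*u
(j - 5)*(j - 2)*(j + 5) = j^3 - 2*j^2 - 25*j + 50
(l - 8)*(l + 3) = l^2 - 5*l - 24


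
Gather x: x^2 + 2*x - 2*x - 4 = x^2 - 4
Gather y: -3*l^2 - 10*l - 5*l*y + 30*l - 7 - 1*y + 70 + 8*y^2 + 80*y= -3*l^2 + 20*l + 8*y^2 + y*(79 - 5*l) + 63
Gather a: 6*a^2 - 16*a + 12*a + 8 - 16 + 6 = 6*a^2 - 4*a - 2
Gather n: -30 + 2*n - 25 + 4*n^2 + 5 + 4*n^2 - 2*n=8*n^2 - 50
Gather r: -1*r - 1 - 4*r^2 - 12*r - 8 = -4*r^2 - 13*r - 9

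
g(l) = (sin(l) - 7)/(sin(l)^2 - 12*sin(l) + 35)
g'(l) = (-2*sin(l)*cos(l) + 12*cos(l))*(sin(l) - 7)/(sin(l)^2 - 12*sin(l) + 35)^2 + cos(l)/(sin(l)^2 - 12*sin(l) + 35) = -cos(l)/(sin(l) - 5)^2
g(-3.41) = -0.21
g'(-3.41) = 0.04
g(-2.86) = -0.19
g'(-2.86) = 0.03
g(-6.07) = -0.21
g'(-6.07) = -0.04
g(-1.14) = -0.17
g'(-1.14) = -0.01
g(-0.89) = -0.17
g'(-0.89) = -0.02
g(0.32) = -0.21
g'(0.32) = -0.04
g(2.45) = -0.23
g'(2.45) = 0.04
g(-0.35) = -0.19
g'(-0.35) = -0.03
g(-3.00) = -0.19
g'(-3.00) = 0.04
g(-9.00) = -0.18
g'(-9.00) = 0.03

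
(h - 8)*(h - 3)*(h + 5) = h^3 - 6*h^2 - 31*h + 120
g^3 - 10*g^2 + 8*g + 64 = (g - 8)*(g - 4)*(g + 2)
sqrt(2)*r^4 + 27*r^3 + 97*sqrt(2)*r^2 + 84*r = r*(r + 6*sqrt(2))*(r + 7*sqrt(2))*(sqrt(2)*r + 1)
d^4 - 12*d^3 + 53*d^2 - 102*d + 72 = (d - 4)*(d - 3)^2*(d - 2)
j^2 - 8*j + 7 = (j - 7)*(j - 1)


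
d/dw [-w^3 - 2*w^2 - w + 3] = -3*w^2 - 4*w - 1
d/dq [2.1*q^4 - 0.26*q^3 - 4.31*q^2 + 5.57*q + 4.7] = 8.4*q^3 - 0.78*q^2 - 8.62*q + 5.57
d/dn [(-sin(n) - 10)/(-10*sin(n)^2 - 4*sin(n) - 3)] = (-200*sin(n) + 5*cos(2*n) - 42)*cos(n)/(10*sin(n)^2 + 4*sin(n) + 3)^2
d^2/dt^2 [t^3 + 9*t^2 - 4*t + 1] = 6*t + 18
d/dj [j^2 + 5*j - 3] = 2*j + 5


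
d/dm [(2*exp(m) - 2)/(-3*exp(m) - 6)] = -2*exp(m)/(exp(m) + 2)^2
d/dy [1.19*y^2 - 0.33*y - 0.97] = 2.38*y - 0.33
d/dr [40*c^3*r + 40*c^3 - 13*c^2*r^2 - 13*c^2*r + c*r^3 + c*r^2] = c*(40*c^2 - 26*c*r - 13*c + 3*r^2 + 2*r)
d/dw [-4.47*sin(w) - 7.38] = -4.47*cos(w)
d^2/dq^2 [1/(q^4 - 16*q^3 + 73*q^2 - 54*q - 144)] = 2*((-6*q^2 + 48*q - 73)*(-q^4 + 16*q^3 - 73*q^2 + 54*q + 144) - 4*(2*q^3 - 24*q^2 + 73*q - 27)^2)/(-q^4 + 16*q^3 - 73*q^2 + 54*q + 144)^3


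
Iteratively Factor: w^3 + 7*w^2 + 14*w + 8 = (w + 2)*(w^2 + 5*w + 4) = (w + 1)*(w + 2)*(w + 4)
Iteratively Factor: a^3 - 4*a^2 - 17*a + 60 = (a + 4)*(a^2 - 8*a + 15) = (a - 5)*(a + 4)*(a - 3)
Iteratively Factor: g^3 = (g)*(g^2) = g^2*(g)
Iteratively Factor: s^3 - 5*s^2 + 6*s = (s)*(s^2 - 5*s + 6) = s*(s - 2)*(s - 3)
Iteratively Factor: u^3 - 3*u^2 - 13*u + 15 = (u - 1)*(u^2 - 2*u - 15) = (u - 1)*(u + 3)*(u - 5)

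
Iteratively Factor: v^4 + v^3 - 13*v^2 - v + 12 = (v + 4)*(v^3 - 3*v^2 - v + 3) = (v + 1)*(v + 4)*(v^2 - 4*v + 3) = (v - 3)*(v + 1)*(v + 4)*(v - 1)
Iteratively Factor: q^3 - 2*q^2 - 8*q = (q + 2)*(q^2 - 4*q) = q*(q + 2)*(q - 4)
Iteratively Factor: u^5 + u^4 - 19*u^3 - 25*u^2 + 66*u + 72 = (u + 1)*(u^4 - 19*u^2 - 6*u + 72) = (u - 4)*(u + 1)*(u^3 + 4*u^2 - 3*u - 18) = (u - 4)*(u - 2)*(u + 1)*(u^2 + 6*u + 9) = (u - 4)*(u - 2)*(u + 1)*(u + 3)*(u + 3)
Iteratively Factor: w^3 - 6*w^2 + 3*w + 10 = (w + 1)*(w^2 - 7*w + 10) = (w - 5)*(w + 1)*(w - 2)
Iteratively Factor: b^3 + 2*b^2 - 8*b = (b + 4)*(b^2 - 2*b) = b*(b + 4)*(b - 2)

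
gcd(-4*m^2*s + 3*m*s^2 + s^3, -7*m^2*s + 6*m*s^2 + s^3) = -m*s + s^2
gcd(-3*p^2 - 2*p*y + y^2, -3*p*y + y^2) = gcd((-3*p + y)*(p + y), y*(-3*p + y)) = -3*p + y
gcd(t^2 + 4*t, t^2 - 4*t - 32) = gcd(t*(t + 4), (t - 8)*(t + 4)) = t + 4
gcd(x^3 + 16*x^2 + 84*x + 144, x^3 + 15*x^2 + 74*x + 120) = x^2 + 10*x + 24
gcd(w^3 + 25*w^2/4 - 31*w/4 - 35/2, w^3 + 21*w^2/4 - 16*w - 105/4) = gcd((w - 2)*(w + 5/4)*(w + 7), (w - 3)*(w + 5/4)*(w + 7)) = w^2 + 33*w/4 + 35/4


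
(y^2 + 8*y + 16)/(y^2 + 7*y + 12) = (y + 4)/(y + 3)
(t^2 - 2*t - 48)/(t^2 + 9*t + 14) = (t^2 - 2*t - 48)/(t^2 + 9*t + 14)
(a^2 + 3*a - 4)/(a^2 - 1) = (a + 4)/(a + 1)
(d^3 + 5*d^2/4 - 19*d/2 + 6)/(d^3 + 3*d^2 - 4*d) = (4*d^2 - 11*d + 6)/(4*d*(d - 1))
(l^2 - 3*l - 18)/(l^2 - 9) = (l - 6)/(l - 3)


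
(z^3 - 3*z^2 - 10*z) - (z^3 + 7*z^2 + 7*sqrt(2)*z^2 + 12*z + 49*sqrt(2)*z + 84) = -10*z^2 - 7*sqrt(2)*z^2 - 49*sqrt(2)*z - 22*z - 84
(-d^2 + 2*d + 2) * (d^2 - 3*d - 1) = -d^4 + 5*d^3 - 3*d^2 - 8*d - 2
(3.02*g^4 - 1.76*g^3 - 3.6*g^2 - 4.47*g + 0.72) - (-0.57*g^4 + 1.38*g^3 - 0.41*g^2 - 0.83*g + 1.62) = 3.59*g^4 - 3.14*g^3 - 3.19*g^2 - 3.64*g - 0.9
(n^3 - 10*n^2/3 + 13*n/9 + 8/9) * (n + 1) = n^4 - 7*n^3/3 - 17*n^2/9 + 7*n/3 + 8/9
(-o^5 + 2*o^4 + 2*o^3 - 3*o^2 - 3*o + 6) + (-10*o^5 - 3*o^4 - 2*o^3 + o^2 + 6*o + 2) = -11*o^5 - o^4 - 2*o^2 + 3*o + 8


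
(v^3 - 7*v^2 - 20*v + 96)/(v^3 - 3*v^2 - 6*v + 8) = (v^3 - 7*v^2 - 20*v + 96)/(v^3 - 3*v^2 - 6*v + 8)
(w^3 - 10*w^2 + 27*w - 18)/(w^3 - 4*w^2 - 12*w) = (w^2 - 4*w + 3)/(w*(w + 2))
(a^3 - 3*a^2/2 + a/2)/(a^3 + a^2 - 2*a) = (a - 1/2)/(a + 2)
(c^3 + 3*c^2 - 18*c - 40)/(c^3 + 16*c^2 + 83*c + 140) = (c^2 - 2*c - 8)/(c^2 + 11*c + 28)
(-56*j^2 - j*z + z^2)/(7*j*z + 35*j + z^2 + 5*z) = (-8*j + z)/(z + 5)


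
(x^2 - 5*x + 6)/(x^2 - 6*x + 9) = (x - 2)/(x - 3)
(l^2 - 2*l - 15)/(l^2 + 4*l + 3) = (l - 5)/(l + 1)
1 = 1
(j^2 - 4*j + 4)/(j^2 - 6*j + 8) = (j - 2)/(j - 4)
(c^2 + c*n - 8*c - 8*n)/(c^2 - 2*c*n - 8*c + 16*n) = (c + n)/(c - 2*n)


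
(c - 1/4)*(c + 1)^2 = c^3 + 7*c^2/4 + c/2 - 1/4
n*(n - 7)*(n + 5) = n^3 - 2*n^2 - 35*n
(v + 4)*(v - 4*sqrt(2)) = v^2 - 4*sqrt(2)*v + 4*v - 16*sqrt(2)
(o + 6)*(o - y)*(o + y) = o^3 + 6*o^2 - o*y^2 - 6*y^2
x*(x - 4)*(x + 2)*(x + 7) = x^4 + 5*x^3 - 22*x^2 - 56*x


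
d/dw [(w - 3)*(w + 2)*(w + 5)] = 3*w^2 + 8*w - 11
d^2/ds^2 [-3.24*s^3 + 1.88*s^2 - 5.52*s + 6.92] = 3.76 - 19.44*s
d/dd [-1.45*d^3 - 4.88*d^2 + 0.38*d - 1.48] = -4.35*d^2 - 9.76*d + 0.38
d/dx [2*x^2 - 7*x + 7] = 4*x - 7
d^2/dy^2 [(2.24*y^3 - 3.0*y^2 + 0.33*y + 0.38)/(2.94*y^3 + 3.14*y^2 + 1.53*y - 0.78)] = (-93.219168*y^6 - 43.34148*y^5 + 200.3022*y^4 + 13.6371*y^3 - 18.30804*y^2 + 29.208384*y + 0.77772)/(25.412184*y^9 + 81.422712*y^8 + 126.635796*y^7 + 95.479208*y^6 + 22.698414*y^5 - 22.071762*y^4 - 13.535991*y^3 + 0.253422000000001*y^2 + 2.792556*y - 0.474552)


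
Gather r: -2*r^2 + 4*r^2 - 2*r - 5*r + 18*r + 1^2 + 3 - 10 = 2*r^2 + 11*r - 6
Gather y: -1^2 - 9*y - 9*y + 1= -18*y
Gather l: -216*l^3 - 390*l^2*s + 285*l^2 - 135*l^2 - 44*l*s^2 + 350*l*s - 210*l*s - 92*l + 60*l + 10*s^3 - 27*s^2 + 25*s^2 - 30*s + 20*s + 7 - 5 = -216*l^3 + l^2*(150 - 390*s) + l*(-44*s^2 + 140*s - 32) + 10*s^3 - 2*s^2 - 10*s + 2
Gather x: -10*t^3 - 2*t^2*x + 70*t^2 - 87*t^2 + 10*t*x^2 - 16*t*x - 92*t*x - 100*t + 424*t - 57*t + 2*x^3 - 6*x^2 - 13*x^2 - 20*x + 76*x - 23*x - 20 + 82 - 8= -10*t^3 - 17*t^2 + 267*t + 2*x^3 + x^2*(10*t - 19) + x*(-2*t^2 - 108*t + 33) + 54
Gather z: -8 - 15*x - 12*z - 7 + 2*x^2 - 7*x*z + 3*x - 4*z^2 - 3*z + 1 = 2*x^2 - 12*x - 4*z^2 + z*(-7*x - 15) - 14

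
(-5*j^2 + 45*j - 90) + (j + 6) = -5*j^2 + 46*j - 84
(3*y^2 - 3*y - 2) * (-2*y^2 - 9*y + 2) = -6*y^4 - 21*y^3 + 37*y^2 + 12*y - 4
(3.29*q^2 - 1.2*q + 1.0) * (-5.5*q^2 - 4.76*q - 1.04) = -18.095*q^4 - 9.0604*q^3 - 3.2096*q^2 - 3.512*q - 1.04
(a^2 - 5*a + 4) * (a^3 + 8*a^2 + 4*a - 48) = a^5 + 3*a^4 - 32*a^3 - 36*a^2 + 256*a - 192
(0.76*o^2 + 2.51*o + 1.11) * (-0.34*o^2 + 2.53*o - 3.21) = -0.2584*o^4 + 1.0694*o^3 + 3.5333*o^2 - 5.2488*o - 3.5631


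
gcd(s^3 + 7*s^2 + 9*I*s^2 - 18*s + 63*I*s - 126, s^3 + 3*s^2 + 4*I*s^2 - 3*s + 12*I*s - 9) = s + 3*I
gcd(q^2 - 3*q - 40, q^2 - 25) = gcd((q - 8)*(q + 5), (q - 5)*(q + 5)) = q + 5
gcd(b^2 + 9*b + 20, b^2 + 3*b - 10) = b + 5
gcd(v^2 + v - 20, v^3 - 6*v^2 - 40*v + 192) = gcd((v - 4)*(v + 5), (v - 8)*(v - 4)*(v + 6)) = v - 4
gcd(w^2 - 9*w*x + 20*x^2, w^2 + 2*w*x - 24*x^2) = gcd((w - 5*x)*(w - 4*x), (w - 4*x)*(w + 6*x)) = -w + 4*x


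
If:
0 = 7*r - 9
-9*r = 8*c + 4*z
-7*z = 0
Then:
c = -81/56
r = 9/7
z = 0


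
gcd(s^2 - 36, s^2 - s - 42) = s + 6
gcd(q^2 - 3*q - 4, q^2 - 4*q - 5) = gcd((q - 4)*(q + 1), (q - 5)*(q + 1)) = q + 1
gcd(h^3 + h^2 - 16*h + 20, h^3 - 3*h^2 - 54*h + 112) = h - 2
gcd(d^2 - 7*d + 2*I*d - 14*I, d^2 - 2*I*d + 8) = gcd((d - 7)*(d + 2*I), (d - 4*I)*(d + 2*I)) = d + 2*I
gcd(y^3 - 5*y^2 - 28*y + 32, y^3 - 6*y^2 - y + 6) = y - 1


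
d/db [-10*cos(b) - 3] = 10*sin(b)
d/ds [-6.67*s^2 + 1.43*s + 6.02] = 1.43 - 13.34*s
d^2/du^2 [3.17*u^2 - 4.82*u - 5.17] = 6.34000000000000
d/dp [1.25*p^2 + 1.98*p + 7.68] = 2.5*p + 1.98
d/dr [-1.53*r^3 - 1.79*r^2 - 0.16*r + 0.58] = -4.59*r^2 - 3.58*r - 0.16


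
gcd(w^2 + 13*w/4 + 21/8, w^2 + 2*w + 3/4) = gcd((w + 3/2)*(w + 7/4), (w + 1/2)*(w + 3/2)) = w + 3/2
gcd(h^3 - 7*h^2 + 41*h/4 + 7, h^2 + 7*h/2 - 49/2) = h - 7/2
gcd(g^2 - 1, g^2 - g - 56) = 1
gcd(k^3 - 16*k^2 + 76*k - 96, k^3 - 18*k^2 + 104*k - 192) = k^2 - 14*k + 48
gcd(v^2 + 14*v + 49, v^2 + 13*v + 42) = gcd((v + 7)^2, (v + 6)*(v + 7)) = v + 7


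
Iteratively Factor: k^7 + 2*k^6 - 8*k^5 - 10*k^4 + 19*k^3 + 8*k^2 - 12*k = (k - 1)*(k^6 + 3*k^5 - 5*k^4 - 15*k^3 + 4*k^2 + 12*k) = (k - 2)*(k - 1)*(k^5 + 5*k^4 + 5*k^3 - 5*k^2 - 6*k) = (k - 2)*(k - 1)^2*(k^4 + 6*k^3 + 11*k^2 + 6*k) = (k - 2)*(k - 1)^2*(k + 1)*(k^3 + 5*k^2 + 6*k) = (k - 2)*(k - 1)^2*(k + 1)*(k + 3)*(k^2 + 2*k) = (k - 2)*(k - 1)^2*(k + 1)*(k + 2)*(k + 3)*(k)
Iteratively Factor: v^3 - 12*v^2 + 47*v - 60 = (v - 3)*(v^2 - 9*v + 20) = (v - 5)*(v - 3)*(v - 4)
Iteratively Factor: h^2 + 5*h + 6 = (h + 2)*(h + 3)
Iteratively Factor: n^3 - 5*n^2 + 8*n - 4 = (n - 2)*(n^2 - 3*n + 2) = (n - 2)^2*(n - 1)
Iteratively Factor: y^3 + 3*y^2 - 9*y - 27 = (y - 3)*(y^2 + 6*y + 9) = (y - 3)*(y + 3)*(y + 3)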